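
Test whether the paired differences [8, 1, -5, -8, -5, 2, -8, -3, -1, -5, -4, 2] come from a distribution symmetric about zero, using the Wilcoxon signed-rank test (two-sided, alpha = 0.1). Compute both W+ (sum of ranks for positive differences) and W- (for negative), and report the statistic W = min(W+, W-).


Step 1: Drop any zero differences (none here) and take |d_i|.
|d| = [8, 1, 5, 8, 5, 2, 8, 3, 1, 5, 4, 2]
Step 2: Midrank |d_i| (ties get averaged ranks).
ranks: |8|->11, |1|->1.5, |5|->8, |8|->11, |5|->8, |2|->3.5, |8|->11, |3|->5, |1|->1.5, |5|->8, |4|->6, |2|->3.5
Step 3: Attach original signs; sum ranks with positive sign and with negative sign.
W+ = 11 + 1.5 + 3.5 + 3.5 = 19.5
W- = 8 + 11 + 8 + 11 + 5 + 1.5 + 8 + 6 = 58.5
(Check: W+ + W- = 78 should equal n(n+1)/2 = 78.)
Step 4: Test statistic W = min(W+, W-) = 19.5.
Step 5: Ties in |d|, so use the tie-corrected normal approximation.
        E[W] = n(n+1)/4 = 12*13/4 = 39.
        Tie groups: |d|=1 (t=2), |d|=2 (t=2), |d|=5 (t=3), |d|=8 (t=3); sum(t^3 - t) = 60.
        Var[W] = n(n+1)(2n+1)/24 - sum(t^3-t)/48 = 3900/24 - 60/48 = 161.25.
        z = (W - E[W]) / sqrt(Var[W]) = (19.5 - 39) / 12.6984 = -1.5356.
        Two-sided p = 2*Phi(z) = 0.124631.
Step 6: alpha = 0.1. fail to reject H0.

W+ = 19.5, W- = 58.5, W = min = 19.5, p = 0.124631, fail to reject H0.


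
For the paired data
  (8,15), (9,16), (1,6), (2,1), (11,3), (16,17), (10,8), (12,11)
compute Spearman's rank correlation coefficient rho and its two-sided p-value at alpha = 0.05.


Step 1: Rank x and y separately (midranks; no ties here).
rank(x): 8->3, 9->4, 1->1, 2->2, 11->6, 16->8, 10->5, 12->7
rank(y): 15->6, 16->7, 6->3, 1->1, 3->2, 17->8, 8->4, 11->5
Step 2: d_i = R_x(i) - R_y(i); compute d_i^2.
  (3-6)^2=9, (4-7)^2=9, (1-3)^2=4, (2-1)^2=1, (6-2)^2=16, (8-8)^2=0, (5-4)^2=1, (7-5)^2=4
sum(d^2) = 44.
Step 3: rho = 1 - 6*44 / (8*(8^2 - 1)) = 1 - 264/504 = 0.476190.
Step 4: Under H0, t = rho * sqrt((n-2)/(1-rho^2)) = 1.3265 ~ t(6).
Step 5: Two-sided p-value from the t-distribution with 6 df = 0.232936.
Step 6: alpha = 0.05. fail to reject H0.

rho = 0.4762, p = 0.232936, fail to reject H0 at alpha = 0.05.


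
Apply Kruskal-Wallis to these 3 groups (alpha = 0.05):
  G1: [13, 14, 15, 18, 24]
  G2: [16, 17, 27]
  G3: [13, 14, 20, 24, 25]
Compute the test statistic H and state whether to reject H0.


Step 1: Combine all N = 13 observations and assign midranks.
sorted (value, group, rank): (13,G1,1.5), (13,G3,1.5), (14,G1,3.5), (14,G3,3.5), (15,G1,5), (16,G2,6), (17,G2,7), (18,G1,8), (20,G3,9), (24,G1,10.5), (24,G3,10.5), (25,G3,12), (27,G2,13)
Step 2: Sum ranks within each group.
R_1 = 28.5 (n_1 = 5)
R_2 = 26 (n_2 = 3)
R_3 = 36.5 (n_3 = 5)
Step 3: H = 12/(N(N+1)) * sum(R_i^2/n_i) - 3(N+1)
     = 12/(13*14) * (28.5^2/5 + 26^2/3 + 36.5^2/5) - 3*14
     = 0.065934 * 654.233 - 42
     = 1.136264.
Step 4: Ties present; correction factor C = 1 - 18/(13^3 - 13) = 0.991758. Corrected H = 1.136264 / 0.991758 = 1.145706.
Step 5: Under H0, H ~ chi^2(2); p-value = 0.563914.
Step 6: alpha = 0.05. fail to reject H0.

H = 1.1457, df = 2, p = 0.563914, fail to reject H0.


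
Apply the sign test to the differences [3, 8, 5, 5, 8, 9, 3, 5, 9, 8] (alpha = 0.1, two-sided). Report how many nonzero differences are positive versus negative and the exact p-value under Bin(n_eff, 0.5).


Step 1: Discard zero differences. Original n = 10; n_eff = number of nonzero differences = 10.
Nonzero differences (with sign): +3, +8, +5, +5, +8, +9, +3, +5, +9, +8
Step 2: Count signs: positive = 10, negative = 0.
Step 3: Under H0: P(positive) = 0.5, so the number of positives S ~ Bin(10, 0.5).
Step 4: Two-sided exact p-value = sum of Bin(10,0.5) probabilities at or below the observed probability = 0.001953.
Step 5: alpha = 0.1. reject H0.

n_eff = 10, pos = 10, neg = 0, p = 0.001953, reject H0.


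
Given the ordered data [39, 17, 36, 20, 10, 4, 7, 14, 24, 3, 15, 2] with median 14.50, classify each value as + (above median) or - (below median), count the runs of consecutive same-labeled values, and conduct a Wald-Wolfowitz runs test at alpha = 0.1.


Step 1: Compute median = 14.50; label A = above, B = below.
Labels in order: AAAABBBBABAB  (n_A = 6, n_B = 6)
Step 2: Count runs R = 6.
Step 3: Under H0 (random ordering), E[R] = 2*n_A*n_B/(n_A+n_B) + 1 = 2*6*6/12 + 1 = 7.0000.
        Var[R] = 2*n_A*n_B*(2*n_A*n_B - n_A - n_B) / ((n_A+n_B)^2 * (n_A+n_B-1)) = 4320/1584 = 2.7273.
        SD[R] = 1.6514.
Step 4: Continuity-corrected z = (R + 0.5 - E[R]) / SD[R] = (6 + 0.5 - 7.0000) / 1.6514 = -0.3028.
Step 5: Two-sided p-value via normal approximation = 2*(1 - Phi(|z|)) = 0.762069.
Step 6: alpha = 0.1. fail to reject H0.

R = 6, z = -0.3028, p = 0.762069, fail to reject H0.


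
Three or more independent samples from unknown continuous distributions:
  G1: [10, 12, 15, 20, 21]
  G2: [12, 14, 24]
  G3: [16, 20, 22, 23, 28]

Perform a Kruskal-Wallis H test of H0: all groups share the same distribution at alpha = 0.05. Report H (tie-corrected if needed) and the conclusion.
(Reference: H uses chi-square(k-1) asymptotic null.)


Step 1: Combine all N = 13 observations and assign midranks.
sorted (value, group, rank): (10,G1,1), (12,G1,2.5), (12,G2,2.5), (14,G2,4), (15,G1,5), (16,G3,6), (20,G1,7.5), (20,G3,7.5), (21,G1,9), (22,G3,10), (23,G3,11), (24,G2,12), (28,G3,13)
Step 2: Sum ranks within each group.
R_1 = 25 (n_1 = 5)
R_2 = 18.5 (n_2 = 3)
R_3 = 47.5 (n_3 = 5)
Step 3: H = 12/(N(N+1)) * sum(R_i^2/n_i) - 3(N+1)
     = 12/(13*14) * (25^2/5 + 18.5^2/3 + 47.5^2/5) - 3*14
     = 0.065934 * 690.333 - 42
     = 3.516484.
Step 4: Ties present; correction factor C = 1 - 12/(13^3 - 13) = 0.994505. Corrected H = 3.516484 / 0.994505 = 3.535912.
Step 5: Under H0, H ~ chi^2(2); p-value = 0.170682.
Step 6: alpha = 0.05. fail to reject H0.

H = 3.5359, df = 2, p = 0.170682, fail to reject H0.


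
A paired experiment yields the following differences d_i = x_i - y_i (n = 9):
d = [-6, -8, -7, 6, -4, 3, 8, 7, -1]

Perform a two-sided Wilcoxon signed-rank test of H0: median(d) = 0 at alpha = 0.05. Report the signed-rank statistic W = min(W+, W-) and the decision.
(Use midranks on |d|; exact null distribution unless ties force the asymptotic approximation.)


Step 1: Drop any zero differences (none here) and take |d_i|.
|d| = [6, 8, 7, 6, 4, 3, 8, 7, 1]
Step 2: Midrank |d_i| (ties get averaged ranks).
ranks: |6|->4.5, |8|->8.5, |7|->6.5, |6|->4.5, |4|->3, |3|->2, |8|->8.5, |7|->6.5, |1|->1
Step 3: Attach original signs; sum ranks with positive sign and with negative sign.
W+ = 4.5 + 2 + 8.5 + 6.5 = 21.5
W- = 4.5 + 8.5 + 6.5 + 3 + 1 = 23.5
(Check: W+ + W- = 45 should equal n(n+1)/2 = 45.)
Step 4: Test statistic W = min(W+, W-) = 21.5.
Step 5: Ties in |d|, so use the tie-corrected normal approximation.
        E[W] = n(n+1)/4 = 9*10/4 = 22.5.
        Tie groups: |d|=6 (t=2), |d|=7 (t=2), |d|=8 (t=2); sum(t^3 - t) = 18.
        Var[W] = n(n+1)(2n+1)/24 - sum(t^3-t)/48 = 1710/24 - 18/48 = 70.875.
        z = (W - E[W]) / sqrt(Var[W]) = (21.5 - 22.5) / 8.4187 = -0.1188.
        Two-sided p = 2*Phi(z) = 0.905447.
Step 6: alpha = 0.05. fail to reject H0.

W+ = 21.5, W- = 23.5, W = min = 21.5, p = 0.905447, fail to reject H0.


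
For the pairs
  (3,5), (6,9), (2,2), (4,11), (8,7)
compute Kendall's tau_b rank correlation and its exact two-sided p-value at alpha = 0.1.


Step 1: Enumerate the 10 unordered pairs (i,j) with i<j and classify each by sign(x_j-x_i) * sign(y_j-y_i).
  (1,2):dx=+3,dy=+4->C; (1,3):dx=-1,dy=-3->C; (1,4):dx=+1,dy=+6->C; (1,5):dx=+5,dy=+2->C
  (2,3):dx=-4,dy=-7->C; (2,4):dx=-2,dy=+2->D; (2,5):dx=+2,dy=-2->D; (3,4):dx=+2,dy=+9->C
  (3,5):dx=+6,dy=+5->C; (4,5):dx=+4,dy=-4->D
Step 2: C = 7, D = 3, total pairs = 10.
Step 3: tau = (C - D)/(n(n-1)/2) = (7 - 3)/10 = 0.400000.
Step 4: Exact two-sided p-value (enumerate n! = 120 permutations of y under H0): p = 0.483333.
Step 5: alpha = 0.1. fail to reject H0.

tau_b = 0.4000 (C=7, D=3), p = 0.483333, fail to reject H0.


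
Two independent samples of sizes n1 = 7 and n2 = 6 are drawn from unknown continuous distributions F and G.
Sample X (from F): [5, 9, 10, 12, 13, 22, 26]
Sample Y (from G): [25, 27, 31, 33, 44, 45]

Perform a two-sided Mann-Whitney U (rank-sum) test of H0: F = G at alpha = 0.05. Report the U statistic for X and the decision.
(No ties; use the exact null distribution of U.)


Step 1: Combine and sort all 13 observations; assign midranks.
sorted (value, group): (5,X), (9,X), (10,X), (12,X), (13,X), (22,X), (25,Y), (26,X), (27,Y), (31,Y), (33,Y), (44,Y), (45,Y)
ranks: 5->1, 9->2, 10->3, 12->4, 13->5, 22->6, 25->7, 26->8, 27->9, 31->10, 33->11, 44->12, 45->13
Step 2: Rank sum for X: R1 = 1 + 2 + 3 + 4 + 5 + 6 + 8 = 29.
Step 3: U_X = R1 - n1(n1+1)/2 = 29 - 7*8/2 = 29 - 28 = 1.
       U_Y = n1*n2 - U_X = 42 - 1 = 41.
Step 4: No ties, so the exact null distribution of U (based on enumerating the C(13,7) = 1716 equally likely rank assignments) gives the two-sided p-value.
Step 5: p-value = 0.002331; compare to alpha = 0.05. reject H0.

U_X = 1, p = 0.002331, reject H0 at alpha = 0.05.


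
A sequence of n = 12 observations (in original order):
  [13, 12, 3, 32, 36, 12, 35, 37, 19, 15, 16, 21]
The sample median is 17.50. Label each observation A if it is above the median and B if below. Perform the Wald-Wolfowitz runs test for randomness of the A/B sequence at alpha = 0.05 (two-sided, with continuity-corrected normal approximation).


Step 1: Compute median = 17.50; label A = above, B = below.
Labels in order: BBBAABAAABBA  (n_A = 6, n_B = 6)
Step 2: Count runs R = 6.
Step 3: Under H0 (random ordering), E[R] = 2*n_A*n_B/(n_A+n_B) + 1 = 2*6*6/12 + 1 = 7.0000.
        Var[R] = 2*n_A*n_B*(2*n_A*n_B - n_A - n_B) / ((n_A+n_B)^2 * (n_A+n_B-1)) = 4320/1584 = 2.7273.
        SD[R] = 1.6514.
Step 4: Continuity-corrected z = (R + 0.5 - E[R]) / SD[R] = (6 + 0.5 - 7.0000) / 1.6514 = -0.3028.
Step 5: Two-sided p-value via normal approximation = 2*(1 - Phi(|z|)) = 0.762069.
Step 6: alpha = 0.05. fail to reject H0.

R = 6, z = -0.3028, p = 0.762069, fail to reject H0.


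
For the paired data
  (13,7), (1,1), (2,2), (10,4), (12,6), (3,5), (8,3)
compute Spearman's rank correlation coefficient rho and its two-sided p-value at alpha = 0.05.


Step 1: Rank x and y separately (midranks; no ties here).
rank(x): 13->7, 1->1, 2->2, 10->5, 12->6, 3->3, 8->4
rank(y): 7->7, 1->1, 2->2, 4->4, 6->6, 5->5, 3->3
Step 2: d_i = R_x(i) - R_y(i); compute d_i^2.
  (7-7)^2=0, (1-1)^2=0, (2-2)^2=0, (5-4)^2=1, (6-6)^2=0, (3-5)^2=4, (4-3)^2=1
sum(d^2) = 6.
Step 3: rho = 1 - 6*6 / (7*(7^2 - 1)) = 1 - 36/336 = 0.892857.
Step 4: Under H0, t = rho * sqrt((n-2)/(1-rho^2)) = 4.4333 ~ t(5).
Step 5: Two-sided p-value from the t-distribution with 5 df = 0.006807.
Step 6: alpha = 0.05. reject H0.

rho = 0.8929, p = 0.006807, reject H0 at alpha = 0.05.


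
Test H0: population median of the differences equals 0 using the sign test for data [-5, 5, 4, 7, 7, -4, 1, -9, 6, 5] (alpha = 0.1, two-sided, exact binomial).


Step 1: Discard zero differences. Original n = 10; n_eff = number of nonzero differences = 10.
Nonzero differences (with sign): -5, +5, +4, +7, +7, -4, +1, -9, +6, +5
Step 2: Count signs: positive = 7, negative = 3.
Step 3: Under H0: P(positive) = 0.5, so the number of positives S ~ Bin(10, 0.5).
Step 4: Two-sided exact p-value = sum of Bin(10,0.5) probabilities at or below the observed probability = 0.343750.
Step 5: alpha = 0.1. fail to reject H0.

n_eff = 10, pos = 7, neg = 3, p = 0.343750, fail to reject H0.


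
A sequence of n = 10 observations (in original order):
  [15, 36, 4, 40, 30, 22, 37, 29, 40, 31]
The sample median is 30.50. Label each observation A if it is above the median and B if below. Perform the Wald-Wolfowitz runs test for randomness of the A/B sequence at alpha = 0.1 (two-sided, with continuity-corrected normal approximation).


Step 1: Compute median = 30.50; label A = above, B = below.
Labels in order: BABABBABAA  (n_A = 5, n_B = 5)
Step 2: Count runs R = 8.
Step 3: Under H0 (random ordering), E[R] = 2*n_A*n_B/(n_A+n_B) + 1 = 2*5*5/10 + 1 = 6.0000.
        Var[R] = 2*n_A*n_B*(2*n_A*n_B - n_A - n_B) / ((n_A+n_B)^2 * (n_A+n_B-1)) = 2000/900 = 2.2222.
        SD[R] = 1.4907.
Step 4: Continuity-corrected z = (R - 0.5 - E[R]) / SD[R] = (8 - 0.5 - 6.0000) / 1.4907 = 1.0062.
Step 5: Two-sided p-value via normal approximation = 2*(1 - Phi(|z|)) = 0.314305.
Step 6: alpha = 0.1. fail to reject H0.

R = 8, z = 1.0062, p = 0.314305, fail to reject H0.


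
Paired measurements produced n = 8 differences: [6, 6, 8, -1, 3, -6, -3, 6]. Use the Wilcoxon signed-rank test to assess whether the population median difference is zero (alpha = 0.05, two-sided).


Step 1: Drop any zero differences (none here) and take |d_i|.
|d| = [6, 6, 8, 1, 3, 6, 3, 6]
Step 2: Midrank |d_i| (ties get averaged ranks).
ranks: |6|->5.5, |6|->5.5, |8|->8, |1|->1, |3|->2.5, |6|->5.5, |3|->2.5, |6|->5.5
Step 3: Attach original signs; sum ranks with positive sign and with negative sign.
W+ = 5.5 + 5.5 + 8 + 2.5 + 5.5 = 27
W- = 1 + 5.5 + 2.5 = 9
(Check: W+ + W- = 36 should equal n(n+1)/2 = 36.)
Step 4: Test statistic W = min(W+, W-) = 9.
Step 5: Ties in |d|, so use the tie-corrected normal approximation.
        E[W] = n(n+1)/4 = 8*9/4 = 18.
        Tie groups: |d|=3 (t=2), |d|=6 (t=4); sum(t^3 - t) = 66.
        Var[W] = n(n+1)(2n+1)/24 - sum(t^3-t)/48 = 1224/24 - 66/48 = 49.625.
        z = (W - E[W]) / sqrt(Var[W]) = (9 - 18) / 7.0445 = -1.2776.
        Two-sided p = 2*Phi(z) = 0.201393.
Step 6: alpha = 0.05. fail to reject H0.

W+ = 27, W- = 9, W = min = 9, p = 0.201393, fail to reject H0.


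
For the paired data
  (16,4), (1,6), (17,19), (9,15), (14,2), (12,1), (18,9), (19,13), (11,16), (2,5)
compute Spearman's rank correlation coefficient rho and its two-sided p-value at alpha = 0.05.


Step 1: Rank x and y separately (midranks; no ties here).
rank(x): 16->7, 1->1, 17->8, 9->3, 14->6, 12->5, 18->9, 19->10, 11->4, 2->2
rank(y): 4->3, 6->5, 19->10, 15->8, 2->2, 1->1, 9->6, 13->7, 16->9, 5->4
Step 2: d_i = R_x(i) - R_y(i); compute d_i^2.
  (7-3)^2=16, (1-5)^2=16, (8-10)^2=4, (3-8)^2=25, (6-2)^2=16, (5-1)^2=16, (9-6)^2=9, (10-7)^2=9, (4-9)^2=25, (2-4)^2=4
sum(d^2) = 140.
Step 3: rho = 1 - 6*140 / (10*(10^2 - 1)) = 1 - 840/990 = 0.151515.
Step 4: Under H0, t = rho * sqrt((n-2)/(1-rho^2)) = 0.4336 ~ t(8).
Step 5: Two-sided p-value from the t-distribution with 8 df = 0.676065.
Step 6: alpha = 0.05. fail to reject H0.

rho = 0.1515, p = 0.676065, fail to reject H0 at alpha = 0.05.


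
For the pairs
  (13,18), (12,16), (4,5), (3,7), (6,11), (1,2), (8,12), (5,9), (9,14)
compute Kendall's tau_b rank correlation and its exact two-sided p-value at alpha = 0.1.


Step 1: Enumerate the 36 unordered pairs (i,j) with i<j and classify each by sign(x_j-x_i) * sign(y_j-y_i).
  (1,2):dx=-1,dy=-2->C; (1,3):dx=-9,dy=-13->C; (1,4):dx=-10,dy=-11->C; (1,5):dx=-7,dy=-7->C
  (1,6):dx=-12,dy=-16->C; (1,7):dx=-5,dy=-6->C; (1,8):dx=-8,dy=-9->C; (1,9):dx=-4,dy=-4->C
  (2,3):dx=-8,dy=-11->C; (2,4):dx=-9,dy=-9->C; (2,5):dx=-6,dy=-5->C; (2,6):dx=-11,dy=-14->C
  (2,7):dx=-4,dy=-4->C; (2,8):dx=-7,dy=-7->C; (2,9):dx=-3,dy=-2->C; (3,4):dx=-1,dy=+2->D
  (3,5):dx=+2,dy=+6->C; (3,6):dx=-3,dy=-3->C; (3,7):dx=+4,dy=+7->C; (3,8):dx=+1,dy=+4->C
  (3,9):dx=+5,dy=+9->C; (4,5):dx=+3,dy=+4->C; (4,6):dx=-2,dy=-5->C; (4,7):dx=+5,dy=+5->C
  (4,8):dx=+2,dy=+2->C; (4,9):dx=+6,dy=+7->C; (5,6):dx=-5,dy=-9->C; (5,7):dx=+2,dy=+1->C
  (5,8):dx=-1,dy=-2->C; (5,9):dx=+3,dy=+3->C; (6,7):dx=+7,dy=+10->C; (6,8):dx=+4,dy=+7->C
  (6,9):dx=+8,dy=+12->C; (7,8):dx=-3,dy=-3->C; (7,9):dx=+1,dy=+2->C; (8,9):dx=+4,dy=+5->C
Step 2: C = 35, D = 1, total pairs = 36.
Step 3: tau = (C - D)/(n(n-1)/2) = (35 - 1)/36 = 0.944444.
Step 4: Exact two-sided p-value (enumerate n! = 362880 permutations of y under H0): p = 0.000050.
Step 5: alpha = 0.1. reject H0.

tau_b = 0.9444 (C=35, D=1), p = 0.000050, reject H0.


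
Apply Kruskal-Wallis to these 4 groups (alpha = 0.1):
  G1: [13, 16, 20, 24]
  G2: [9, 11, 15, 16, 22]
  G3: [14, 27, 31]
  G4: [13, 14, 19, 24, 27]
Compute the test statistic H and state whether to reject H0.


Step 1: Combine all N = 17 observations and assign midranks.
sorted (value, group, rank): (9,G2,1), (11,G2,2), (13,G1,3.5), (13,G4,3.5), (14,G3,5.5), (14,G4,5.5), (15,G2,7), (16,G1,8.5), (16,G2,8.5), (19,G4,10), (20,G1,11), (22,G2,12), (24,G1,13.5), (24,G4,13.5), (27,G3,15.5), (27,G4,15.5), (31,G3,17)
Step 2: Sum ranks within each group.
R_1 = 36.5 (n_1 = 4)
R_2 = 30.5 (n_2 = 5)
R_3 = 38 (n_3 = 3)
R_4 = 48 (n_4 = 5)
Step 3: H = 12/(N(N+1)) * sum(R_i^2/n_i) - 3(N+1)
     = 12/(17*18) * (36.5^2/4 + 30.5^2/5 + 38^2/3 + 48^2/5) - 3*18
     = 0.039216 * 1461.25 - 54
     = 3.303758.
Step 4: Ties present; correction factor C = 1 - 30/(17^3 - 17) = 0.993873. Corrected H = 3.303758 / 0.993873 = 3.324127.
Step 5: Under H0, H ~ chi^2(3); p-value = 0.344299.
Step 6: alpha = 0.1. fail to reject H0.

H = 3.3241, df = 3, p = 0.344299, fail to reject H0.


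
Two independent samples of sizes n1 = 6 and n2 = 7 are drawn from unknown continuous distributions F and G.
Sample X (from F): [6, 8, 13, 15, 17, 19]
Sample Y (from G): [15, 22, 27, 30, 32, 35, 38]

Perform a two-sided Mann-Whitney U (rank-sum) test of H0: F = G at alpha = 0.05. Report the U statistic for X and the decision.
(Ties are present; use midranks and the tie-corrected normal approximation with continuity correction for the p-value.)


Step 1: Combine and sort all 13 observations; assign midranks.
sorted (value, group): (6,X), (8,X), (13,X), (15,X), (15,Y), (17,X), (19,X), (22,Y), (27,Y), (30,Y), (32,Y), (35,Y), (38,Y)
ranks: 6->1, 8->2, 13->3, 15->4.5, 15->4.5, 17->6, 19->7, 22->8, 27->9, 30->10, 32->11, 35->12, 38->13
Step 2: Rank sum for X: R1 = 1 + 2 + 3 + 4.5 + 6 + 7 = 23.5.
Step 3: U_X = R1 - n1(n1+1)/2 = 23.5 - 6*7/2 = 23.5 - 21 = 2.5.
       U_Y = n1*n2 - U_X = 42 - 2.5 = 39.5.
Step 4: Ties are present, so use the tie-corrected normal approximation (with continuity correction) for the p-value.
Step 5: p-value = 0.010025; compare to alpha = 0.05. reject H0.

U_X = 2.5, p = 0.010025, reject H0 at alpha = 0.05.


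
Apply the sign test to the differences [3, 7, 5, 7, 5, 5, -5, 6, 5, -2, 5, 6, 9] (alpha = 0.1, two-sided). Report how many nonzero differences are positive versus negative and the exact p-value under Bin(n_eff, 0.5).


Step 1: Discard zero differences. Original n = 13; n_eff = number of nonzero differences = 13.
Nonzero differences (with sign): +3, +7, +5, +7, +5, +5, -5, +6, +5, -2, +5, +6, +9
Step 2: Count signs: positive = 11, negative = 2.
Step 3: Under H0: P(positive) = 0.5, so the number of positives S ~ Bin(13, 0.5).
Step 4: Two-sided exact p-value = sum of Bin(13,0.5) probabilities at or below the observed probability = 0.022461.
Step 5: alpha = 0.1. reject H0.

n_eff = 13, pos = 11, neg = 2, p = 0.022461, reject H0.


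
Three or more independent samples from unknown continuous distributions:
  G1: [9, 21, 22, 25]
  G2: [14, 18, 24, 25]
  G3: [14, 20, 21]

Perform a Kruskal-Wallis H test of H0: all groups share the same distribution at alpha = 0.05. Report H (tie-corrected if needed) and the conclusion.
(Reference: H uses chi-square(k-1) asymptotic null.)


Step 1: Combine all N = 11 observations and assign midranks.
sorted (value, group, rank): (9,G1,1), (14,G2,2.5), (14,G3,2.5), (18,G2,4), (20,G3,5), (21,G1,6.5), (21,G3,6.5), (22,G1,8), (24,G2,9), (25,G1,10.5), (25,G2,10.5)
Step 2: Sum ranks within each group.
R_1 = 26 (n_1 = 4)
R_2 = 26 (n_2 = 4)
R_3 = 14 (n_3 = 3)
Step 3: H = 12/(N(N+1)) * sum(R_i^2/n_i) - 3(N+1)
     = 12/(11*12) * (26^2/4 + 26^2/4 + 14^2/3) - 3*12
     = 0.090909 * 403.333 - 36
     = 0.666667.
Step 4: Ties present; correction factor C = 1 - 18/(11^3 - 11) = 0.986364. Corrected H = 0.666667 / 0.986364 = 0.675883.
Step 5: Under H0, H ~ chi^2(2); p-value = 0.713237.
Step 6: alpha = 0.05. fail to reject H0.

H = 0.6759, df = 2, p = 0.713237, fail to reject H0.


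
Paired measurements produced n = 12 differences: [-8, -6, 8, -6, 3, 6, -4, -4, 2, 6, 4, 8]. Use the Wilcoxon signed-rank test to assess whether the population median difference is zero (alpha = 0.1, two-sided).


Step 1: Drop any zero differences (none here) and take |d_i|.
|d| = [8, 6, 8, 6, 3, 6, 4, 4, 2, 6, 4, 8]
Step 2: Midrank |d_i| (ties get averaged ranks).
ranks: |8|->11, |6|->7.5, |8|->11, |6|->7.5, |3|->2, |6|->7.5, |4|->4, |4|->4, |2|->1, |6|->7.5, |4|->4, |8|->11
Step 3: Attach original signs; sum ranks with positive sign and with negative sign.
W+ = 11 + 2 + 7.5 + 1 + 7.5 + 4 + 11 = 44
W- = 11 + 7.5 + 7.5 + 4 + 4 = 34
(Check: W+ + W- = 78 should equal n(n+1)/2 = 78.)
Step 4: Test statistic W = min(W+, W-) = 34.
Step 5: Ties in |d|, so use the tie-corrected normal approximation.
        E[W] = n(n+1)/4 = 12*13/4 = 39.
        Tie groups: |d|=4 (t=3), |d|=6 (t=4), |d|=8 (t=3); sum(t^3 - t) = 108.
        Var[W] = n(n+1)(2n+1)/24 - sum(t^3-t)/48 = 3900/24 - 108/48 = 160.25.
        z = (W - E[W]) / sqrt(Var[W]) = (34 - 39) / 12.6590 = -0.3950.
        Two-sided p = 2*Phi(z) = 0.692860.
Step 6: alpha = 0.1. fail to reject H0.

W+ = 44, W- = 34, W = min = 34, p = 0.692860, fail to reject H0.


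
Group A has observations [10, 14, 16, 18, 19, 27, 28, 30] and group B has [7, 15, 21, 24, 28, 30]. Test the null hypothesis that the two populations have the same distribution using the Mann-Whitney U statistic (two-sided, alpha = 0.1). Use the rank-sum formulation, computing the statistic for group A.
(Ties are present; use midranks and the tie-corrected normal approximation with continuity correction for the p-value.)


Step 1: Combine and sort all 14 observations; assign midranks.
sorted (value, group): (7,Y), (10,X), (14,X), (15,Y), (16,X), (18,X), (19,X), (21,Y), (24,Y), (27,X), (28,X), (28,Y), (30,X), (30,Y)
ranks: 7->1, 10->2, 14->3, 15->4, 16->5, 18->6, 19->7, 21->8, 24->9, 27->10, 28->11.5, 28->11.5, 30->13.5, 30->13.5
Step 2: Rank sum for X: R1 = 2 + 3 + 5 + 6 + 7 + 10 + 11.5 + 13.5 = 58.
Step 3: U_X = R1 - n1(n1+1)/2 = 58 - 8*9/2 = 58 - 36 = 22.
       U_Y = n1*n2 - U_X = 48 - 22 = 26.
Step 4: Ties are present, so use the tie-corrected normal approximation (with continuity correction) for the p-value.
Step 5: p-value = 0.846116; compare to alpha = 0.1. fail to reject H0.

U_X = 22, p = 0.846116, fail to reject H0 at alpha = 0.1.


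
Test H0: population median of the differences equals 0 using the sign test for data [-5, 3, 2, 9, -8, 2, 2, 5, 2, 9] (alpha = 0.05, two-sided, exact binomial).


Step 1: Discard zero differences. Original n = 10; n_eff = number of nonzero differences = 10.
Nonzero differences (with sign): -5, +3, +2, +9, -8, +2, +2, +5, +2, +9
Step 2: Count signs: positive = 8, negative = 2.
Step 3: Under H0: P(positive) = 0.5, so the number of positives S ~ Bin(10, 0.5).
Step 4: Two-sided exact p-value = sum of Bin(10,0.5) probabilities at or below the observed probability = 0.109375.
Step 5: alpha = 0.05. fail to reject H0.

n_eff = 10, pos = 8, neg = 2, p = 0.109375, fail to reject H0.


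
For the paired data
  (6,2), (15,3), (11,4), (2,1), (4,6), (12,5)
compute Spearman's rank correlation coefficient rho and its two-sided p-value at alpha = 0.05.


Step 1: Rank x and y separately (midranks; no ties here).
rank(x): 6->3, 15->6, 11->4, 2->1, 4->2, 12->5
rank(y): 2->2, 3->3, 4->4, 1->1, 6->6, 5->5
Step 2: d_i = R_x(i) - R_y(i); compute d_i^2.
  (3-2)^2=1, (6-3)^2=9, (4-4)^2=0, (1-1)^2=0, (2-6)^2=16, (5-5)^2=0
sum(d^2) = 26.
Step 3: rho = 1 - 6*26 / (6*(6^2 - 1)) = 1 - 156/210 = 0.257143.
Step 4: Under H0, t = rho * sqrt((n-2)/(1-rho^2)) = 0.5322 ~ t(4).
Step 5: Two-sided p-value from the t-distribution with 4 df = 0.622787.
Step 6: alpha = 0.05. fail to reject H0.

rho = 0.2571, p = 0.622787, fail to reject H0 at alpha = 0.05.


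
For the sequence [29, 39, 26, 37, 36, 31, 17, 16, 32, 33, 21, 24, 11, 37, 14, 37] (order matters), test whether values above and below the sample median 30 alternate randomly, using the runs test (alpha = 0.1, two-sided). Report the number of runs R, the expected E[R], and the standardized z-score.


Step 1: Compute median = 30; label A = above, B = below.
Labels in order: BABAAABBAABBBABA  (n_A = 8, n_B = 8)
Step 2: Count runs R = 10.
Step 3: Under H0 (random ordering), E[R] = 2*n_A*n_B/(n_A+n_B) + 1 = 2*8*8/16 + 1 = 9.0000.
        Var[R] = 2*n_A*n_B*(2*n_A*n_B - n_A - n_B) / ((n_A+n_B)^2 * (n_A+n_B-1)) = 14336/3840 = 3.7333.
        SD[R] = 1.9322.
Step 4: Continuity-corrected z = (R - 0.5 - E[R]) / SD[R] = (10 - 0.5 - 9.0000) / 1.9322 = 0.2588.
Step 5: Two-sided p-value via normal approximation = 2*(1 - Phi(|z|)) = 0.795809.
Step 6: alpha = 0.1. fail to reject H0.

R = 10, z = 0.2588, p = 0.795809, fail to reject H0.


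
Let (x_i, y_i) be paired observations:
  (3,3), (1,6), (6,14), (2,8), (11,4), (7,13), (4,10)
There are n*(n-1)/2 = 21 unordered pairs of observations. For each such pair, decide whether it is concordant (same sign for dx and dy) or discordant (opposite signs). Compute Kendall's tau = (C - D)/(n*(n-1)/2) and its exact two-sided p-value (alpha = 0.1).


Step 1: Enumerate the 21 unordered pairs (i,j) with i<j and classify each by sign(x_j-x_i) * sign(y_j-y_i).
  (1,2):dx=-2,dy=+3->D; (1,3):dx=+3,dy=+11->C; (1,4):dx=-1,dy=+5->D; (1,5):dx=+8,dy=+1->C
  (1,6):dx=+4,dy=+10->C; (1,7):dx=+1,dy=+7->C; (2,3):dx=+5,dy=+8->C; (2,4):dx=+1,dy=+2->C
  (2,5):dx=+10,dy=-2->D; (2,6):dx=+6,dy=+7->C; (2,7):dx=+3,dy=+4->C; (3,4):dx=-4,dy=-6->C
  (3,5):dx=+5,dy=-10->D; (3,6):dx=+1,dy=-1->D; (3,7):dx=-2,dy=-4->C; (4,5):dx=+9,dy=-4->D
  (4,6):dx=+5,dy=+5->C; (4,7):dx=+2,dy=+2->C; (5,6):dx=-4,dy=+9->D; (5,7):dx=-7,dy=+6->D
  (6,7):dx=-3,dy=-3->C
Step 2: C = 13, D = 8, total pairs = 21.
Step 3: tau = (C - D)/(n(n-1)/2) = (13 - 8)/21 = 0.238095.
Step 4: Exact two-sided p-value (enumerate n! = 5040 permutations of y under H0): p = 0.561905.
Step 5: alpha = 0.1. fail to reject H0.

tau_b = 0.2381 (C=13, D=8), p = 0.561905, fail to reject H0.


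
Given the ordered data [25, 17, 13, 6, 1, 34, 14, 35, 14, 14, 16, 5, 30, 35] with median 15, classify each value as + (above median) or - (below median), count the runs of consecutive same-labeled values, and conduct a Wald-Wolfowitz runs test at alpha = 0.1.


Step 1: Compute median = 15; label A = above, B = below.
Labels in order: AABBBABABBABAA  (n_A = 7, n_B = 7)
Step 2: Count runs R = 9.
Step 3: Under H0 (random ordering), E[R] = 2*n_A*n_B/(n_A+n_B) + 1 = 2*7*7/14 + 1 = 8.0000.
        Var[R] = 2*n_A*n_B*(2*n_A*n_B - n_A - n_B) / ((n_A+n_B)^2 * (n_A+n_B-1)) = 8232/2548 = 3.2308.
        SD[R] = 1.7974.
Step 4: Continuity-corrected z = (R - 0.5 - E[R]) / SD[R] = (9 - 0.5 - 8.0000) / 1.7974 = 0.2782.
Step 5: Two-sided p-value via normal approximation = 2*(1 - Phi(|z|)) = 0.780879.
Step 6: alpha = 0.1. fail to reject H0.

R = 9, z = 0.2782, p = 0.780879, fail to reject H0.


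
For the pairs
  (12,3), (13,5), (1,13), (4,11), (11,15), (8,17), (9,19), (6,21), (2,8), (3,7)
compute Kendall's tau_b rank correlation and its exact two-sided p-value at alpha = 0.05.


Step 1: Enumerate the 45 unordered pairs (i,j) with i<j and classify each by sign(x_j-x_i) * sign(y_j-y_i).
  (1,2):dx=+1,dy=+2->C; (1,3):dx=-11,dy=+10->D; (1,4):dx=-8,dy=+8->D; (1,5):dx=-1,dy=+12->D
  (1,6):dx=-4,dy=+14->D; (1,7):dx=-3,dy=+16->D; (1,8):dx=-6,dy=+18->D; (1,9):dx=-10,dy=+5->D
  (1,10):dx=-9,dy=+4->D; (2,3):dx=-12,dy=+8->D; (2,4):dx=-9,dy=+6->D; (2,5):dx=-2,dy=+10->D
  (2,6):dx=-5,dy=+12->D; (2,7):dx=-4,dy=+14->D; (2,8):dx=-7,dy=+16->D; (2,9):dx=-11,dy=+3->D
  (2,10):dx=-10,dy=+2->D; (3,4):dx=+3,dy=-2->D; (3,5):dx=+10,dy=+2->C; (3,6):dx=+7,dy=+4->C
  (3,7):dx=+8,dy=+6->C; (3,8):dx=+5,dy=+8->C; (3,9):dx=+1,dy=-5->D; (3,10):dx=+2,dy=-6->D
  (4,5):dx=+7,dy=+4->C; (4,6):dx=+4,dy=+6->C; (4,7):dx=+5,dy=+8->C; (4,8):dx=+2,dy=+10->C
  (4,9):dx=-2,dy=-3->C; (4,10):dx=-1,dy=-4->C; (5,6):dx=-3,dy=+2->D; (5,7):dx=-2,dy=+4->D
  (5,8):dx=-5,dy=+6->D; (5,9):dx=-9,dy=-7->C; (5,10):dx=-8,dy=-8->C; (6,7):dx=+1,dy=+2->C
  (6,8):dx=-2,dy=+4->D; (6,9):dx=-6,dy=-9->C; (6,10):dx=-5,dy=-10->C; (7,8):dx=-3,dy=+2->D
  (7,9):dx=-7,dy=-11->C; (7,10):dx=-6,dy=-12->C; (8,9):dx=-4,dy=-13->C; (8,10):dx=-3,dy=-14->C
  (9,10):dx=+1,dy=-1->D
Step 2: C = 20, D = 25, total pairs = 45.
Step 3: tau = (C - D)/(n(n-1)/2) = (20 - 25)/45 = -0.111111.
Step 4: Exact two-sided p-value (enumerate n! = 3628800 permutations of y under H0): p = 0.727490.
Step 5: alpha = 0.05. fail to reject H0.

tau_b = -0.1111 (C=20, D=25), p = 0.727490, fail to reject H0.


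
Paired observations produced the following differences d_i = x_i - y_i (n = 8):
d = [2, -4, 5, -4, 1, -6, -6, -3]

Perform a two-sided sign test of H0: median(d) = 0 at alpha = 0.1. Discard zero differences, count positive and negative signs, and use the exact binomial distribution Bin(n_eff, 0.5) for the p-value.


Step 1: Discard zero differences. Original n = 8; n_eff = number of nonzero differences = 8.
Nonzero differences (with sign): +2, -4, +5, -4, +1, -6, -6, -3
Step 2: Count signs: positive = 3, negative = 5.
Step 3: Under H0: P(positive) = 0.5, so the number of positives S ~ Bin(8, 0.5).
Step 4: Two-sided exact p-value = sum of Bin(8,0.5) probabilities at or below the observed probability = 0.726562.
Step 5: alpha = 0.1. fail to reject H0.

n_eff = 8, pos = 3, neg = 5, p = 0.726562, fail to reject H0.


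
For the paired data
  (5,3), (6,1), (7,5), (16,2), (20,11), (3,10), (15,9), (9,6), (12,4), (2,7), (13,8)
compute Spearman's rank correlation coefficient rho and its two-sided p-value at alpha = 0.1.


Step 1: Rank x and y separately (midranks; no ties here).
rank(x): 5->3, 6->4, 7->5, 16->10, 20->11, 3->2, 15->9, 9->6, 12->7, 2->1, 13->8
rank(y): 3->3, 1->1, 5->5, 2->2, 11->11, 10->10, 9->9, 6->6, 4->4, 7->7, 8->8
Step 2: d_i = R_x(i) - R_y(i); compute d_i^2.
  (3-3)^2=0, (4-1)^2=9, (5-5)^2=0, (10-2)^2=64, (11-11)^2=0, (2-10)^2=64, (9-9)^2=0, (6-6)^2=0, (7-4)^2=9, (1-7)^2=36, (8-8)^2=0
sum(d^2) = 182.
Step 3: rho = 1 - 6*182 / (11*(11^2 - 1)) = 1 - 1092/1320 = 0.172727.
Step 4: Under H0, t = rho * sqrt((n-2)/(1-rho^2)) = 0.5261 ~ t(9).
Step 5: Two-sided p-value from the t-distribution with 9 df = 0.611542.
Step 6: alpha = 0.1. fail to reject H0.

rho = 0.1727, p = 0.611542, fail to reject H0 at alpha = 0.1.


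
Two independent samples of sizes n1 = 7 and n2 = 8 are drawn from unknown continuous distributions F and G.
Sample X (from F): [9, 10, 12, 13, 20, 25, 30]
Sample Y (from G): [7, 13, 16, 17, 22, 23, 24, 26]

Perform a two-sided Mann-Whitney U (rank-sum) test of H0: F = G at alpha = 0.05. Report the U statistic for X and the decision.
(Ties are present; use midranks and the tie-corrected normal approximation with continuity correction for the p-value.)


Step 1: Combine and sort all 15 observations; assign midranks.
sorted (value, group): (7,Y), (9,X), (10,X), (12,X), (13,X), (13,Y), (16,Y), (17,Y), (20,X), (22,Y), (23,Y), (24,Y), (25,X), (26,Y), (30,X)
ranks: 7->1, 9->2, 10->3, 12->4, 13->5.5, 13->5.5, 16->7, 17->8, 20->9, 22->10, 23->11, 24->12, 25->13, 26->14, 30->15
Step 2: Rank sum for X: R1 = 2 + 3 + 4 + 5.5 + 9 + 13 + 15 = 51.5.
Step 3: U_X = R1 - n1(n1+1)/2 = 51.5 - 7*8/2 = 51.5 - 28 = 23.5.
       U_Y = n1*n2 - U_X = 56 - 23.5 = 32.5.
Step 4: Ties are present, so use the tie-corrected normal approximation (with continuity correction) for the p-value.
Step 5: p-value = 0.643132; compare to alpha = 0.05. fail to reject H0.

U_X = 23.5, p = 0.643132, fail to reject H0 at alpha = 0.05.


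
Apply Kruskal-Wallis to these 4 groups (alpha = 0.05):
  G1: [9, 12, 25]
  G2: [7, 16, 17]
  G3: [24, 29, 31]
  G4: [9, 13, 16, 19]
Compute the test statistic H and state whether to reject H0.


Step 1: Combine all N = 13 observations and assign midranks.
sorted (value, group, rank): (7,G2,1), (9,G1,2.5), (9,G4,2.5), (12,G1,4), (13,G4,5), (16,G2,6.5), (16,G4,6.5), (17,G2,8), (19,G4,9), (24,G3,10), (25,G1,11), (29,G3,12), (31,G3,13)
Step 2: Sum ranks within each group.
R_1 = 17.5 (n_1 = 3)
R_2 = 15.5 (n_2 = 3)
R_3 = 35 (n_3 = 3)
R_4 = 23 (n_4 = 4)
Step 3: H = 12/(N(N+1)) * sum(R_i^2/n_i) - 3(N+1)
     = 12/(13*14) * (17.5^2/3 + 15.5^2/3 + 35^2/3 + 23^2/4) - 3*14
     = 0.065934 * 722.75 - 42
     = 5.653846.
Step 4: Ties present; correction factor C = 1 - 12/(13^3 - 13) = 0.994505. Corrected H = 5.653846 / 0.994505 = 5.685083.
Step 5: Under H0, H ~ chi^2(3); p-value = 0.127978.
Step 6: alpha = 0.05. fail to reject H0.

H = 5.6851, df = 3, p = 0.127978, fail to reject H0.


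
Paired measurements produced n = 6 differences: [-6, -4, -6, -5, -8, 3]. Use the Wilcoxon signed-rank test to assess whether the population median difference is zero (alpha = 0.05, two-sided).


Step 1: Drop any zero differences (none here) and take |d_i|.
|d| = [6, 4, 6, 5, 8, 3]
Step 2: Midrank |d_i| (ties get averaged ranks).
ranks: |6|->4.5, |4|->2, |6|->4.5, |5|->3, |8|->6, |3|->1
Step 3: Attach original signs; sum ranks with positive sign and with negative sign.
W+ = 1 = 1
W- = 4.5 + 2 + 4.5 + 3 + 6 = 20
(Check: W+ + W- = 21 should equal n(n+1)/2 = 21.)
Step 4: Test statistic W = min(W+, W-) = 1.
Step 5: Ties in |d|, so use the tie-corrected normal approximation.
        E[W] = n(n+1)/4 = 6*7/4 = 10.5.
        Tie groups: |d|=6 (t=2); sum(t^3 - t) = 6.
        Var[W] = n(n+1)(2n+1)/24 - sum(t^3-t)/48 = 546/24 - 6/48 = 22.625.
        z = (W - E[W]) / sqrt(Var[W]) = (1 - 10.5) / 4.7566 = -1.9972.
        Two-sided p = 2*Phi(z) = 0.045800.
Step 6: alpha = 0.05. reject H0.

W+ = 1, W- = 20, W = min = 1, p = 0.045800, reject H0.


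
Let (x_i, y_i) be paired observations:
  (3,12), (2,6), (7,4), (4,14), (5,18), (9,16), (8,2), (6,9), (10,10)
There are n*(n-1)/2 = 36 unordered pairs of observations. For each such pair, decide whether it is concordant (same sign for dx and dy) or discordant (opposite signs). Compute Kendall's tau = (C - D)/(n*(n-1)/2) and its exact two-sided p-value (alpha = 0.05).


Step 1: Enumerate the 36 unordered pairs (i,j) with i<j and classify each by sign(x_j-x_i) * sign(y_j-y_i).
  (1,2):dx=-1,dy=-6->C; (1,3):dx=+4,dy=-8->D; (1,4):dx=+1,dy=+2->C; (1,5):dx=+2,dy=+6->C
  (1,6):dx=+6,dy=+4->C; (1,7):dx=+5,dy=-10->D; (1,8):dx=+3,dy=-3->D; (1,9):dx=+7,dy=-2->D
  (2,3):dx=+5,dy=-2->D; (2,4):dx=+2,dy=+8->C; (2,5):dx=+3,dy=+12->C; (2,6):dx=+7,dy=+10->C
  (2,7):dx=+6,dy=-4->D; (2,8):dx=+4,dy=+3->C; (2,9):dx=+8,dy=+4->C; (3,4):dx=-3,dy=+10->D
  (3,5):dx=-2,dy=+14->D; (3,6):dx=+2,dy=+12->C; (3,7):dx=+1,dy=-2->D; (3,8):dx=-1,dy=+5->D
  (3,9):dx=+3,dy=+6->C; (4,5):dx=+1,dy=+4->C; (4,6):dx=+5,dy=+2->C; (4,7):dx=+4,dy=-12->D
  (4,8):dx=+2,dy=-5->D; (4,9):dx=+6,dy=-4->D; (5,6):dx=+4,dy=-2->D; (5,7):dx=+3,dy=-16->D
  (5,8):dx=+1,dy=-9->D; (5,9):dx=+5,dy=-8->D; (6,7):dx=-1,dy=-14->C; (6,8):dx=-3,dy=-7->C
  (6,9):dx=+1,dy=-6->D; (7,8):dx=-2,dy=+7->D; (7,9):dx=+2,dy=+8->C; (8,9):dx=+4,dy=+1->C
Step 2: C = 17, D = 19, total pairs = 36.
Step 3: tau = (C - D)/(n(n-1)/2) = (17 - 19)/36 = -0.055556.
Step 4: Exact two-sided p-value (enumerate n! = 362880 permutations of y under H0): p = 0.919455.
Step 5: alpha = 0.05. fail to reject H0.

tau_b = -0.0556 (C=17, D=19), p = 0.919455, fail to reject H0.


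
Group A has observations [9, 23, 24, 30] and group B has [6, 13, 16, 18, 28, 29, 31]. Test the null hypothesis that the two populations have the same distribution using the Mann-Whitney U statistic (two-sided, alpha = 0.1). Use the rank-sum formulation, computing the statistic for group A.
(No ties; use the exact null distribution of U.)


Step 1: Combine and sort all 11 observations; assign midranks.
sorted (value, group): (6,Y), (9,X), (13,Y), (16,Y), (18,Y), (23,X), (24,X), (28,Y), (29,Y), (30,X), (31,Y)
ranks: 6->1, 9->2, 13->3, 16->4, 18->5, 23->6, 24->7, 28->8, 29->9, 30->10, 31->11
Step 2: Rank sum for X: R1 = 2 + 6 + 7 + 10 = 25.
Step 3: U_X = R1 - n1(n1+1)/2 = 25 - 4*5/2 = 25 - 10 = 15.
       U_Y = n1*n2 - U_X = 28 - 15 = 13.
Step 4: No ties, so the exact null distribution of U (based on enumerating the C(11,4) = 330 equally likely rank assignments) gives the two-sided p-value.
Step 5: p-value = 0.927273; compare to alpha = 0.1. fail to reject H0.

U_X = 15, p = 0.927273, fail to reject H0 at alpha = 0.1.


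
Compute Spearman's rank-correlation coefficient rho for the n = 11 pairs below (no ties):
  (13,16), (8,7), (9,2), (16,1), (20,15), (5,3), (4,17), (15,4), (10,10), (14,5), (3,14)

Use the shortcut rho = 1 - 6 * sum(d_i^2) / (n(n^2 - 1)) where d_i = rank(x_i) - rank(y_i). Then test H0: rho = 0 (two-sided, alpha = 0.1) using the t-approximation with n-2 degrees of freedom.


Step 1: Rank x and y separately (midranks; no ties here).
rank(x): 13->7, 8->4, 9->5, 16->10, 20->11, 5->3, 4->2, 15->9, 10->6, 14->8, 3->1
rank(y): 16->10, 7->6, 2->2, 1->1, 15->9, 3->3, 17->11, 4->4, 10->7, 5->5, 14->8
Step 2: d_i = R_x(i) - R_y(i); compute d_i^2.
  (7-10)^2=9, (4-6)^2=4, (5-2)^2=9, (10-1)^2=81, (11-9)^2=4, (3-3)^2=0, (2-11)^2=81, (9-4)^2=25, (6-7)^2=1, (8-5)^2=9, (1-8)^2=49
sum(d^2) = 272.
Step 3: rho = 1 - 6*272 / (11*(11^2 - 1)) = 1 - 1632/1320 = -0.236364.
Step 4: Under H0, t = rho * sqrt((n-2)/(1-rho^2)) = -0.7298 ~ t(9).
Step 5: Two-sided p-value from the t-distribution with 9 df = 0.484091.
Step 6: alpha = 0.1. fail to reject H0.

rho = -0.2364, p = 0.484091, fail to reject H0 at alpha = 0.1.


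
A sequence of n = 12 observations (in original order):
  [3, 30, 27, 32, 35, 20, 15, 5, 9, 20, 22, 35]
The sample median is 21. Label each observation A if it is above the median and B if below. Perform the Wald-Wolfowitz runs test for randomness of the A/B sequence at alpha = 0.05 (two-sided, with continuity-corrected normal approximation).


Step 1: Compute median = 21; label A = above, B = below.
Labels in order: BAAAABBBBBAA  (n_A = 6, n_B = 6)
Step 2: Count runs R = 4.
Step 3: Under H0 (random ordering), E[R] = 2*n_A*n_B/(n_A+n_B) + 1 = 2*6*6/12 + 1 = 7.0000.
        Var[R] = 2*n_A*n_B*(2*n_A*n_B - n_A - n_B) / ((n_A+n_B)^2 * (n_A+n_B-1)) = 4320/1584 = 2.7273.
        SD[R] = 1.6514.
Step 4: Continuity-corrected z = (R + 0.5 - E[R]) / SD[R] = (4 + 0.5 - 7.0000) / 1.6514 = -1.5138.
Step 5: Two-sided p-value via normal approximation = 2*(1 - Phi(|z|)) = 0.130070.
Step 6: alpha = 0.05. fail to reject H0.

R = 4, z = -1.5138, p = 0.130070, fail to reject H0.


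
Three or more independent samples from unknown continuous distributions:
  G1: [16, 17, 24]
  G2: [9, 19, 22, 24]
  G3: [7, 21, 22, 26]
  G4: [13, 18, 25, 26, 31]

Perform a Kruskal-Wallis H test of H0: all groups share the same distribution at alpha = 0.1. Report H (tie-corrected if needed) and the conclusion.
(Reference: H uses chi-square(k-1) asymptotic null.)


Step 1: Combine all N = 16 observations and assign midranks.
sorted (value, group, rank): (7,G3,1), (9,G2,2), (13,G4,3), (16,G1,4), (17,G1,5), (18,G4,6), (19,G2,7), (21,G3,8), (22,G2,9.5), (22,G3,9.5), (24,G1,11.5), (24,G2,11.5), (25,G4,13), (26,G3,14.5), (26,G4,14.5), (31,G4,16)
Step 2: Sum ranks within each group.
R_1 = 20.5 (n_1 = 3)
R_2 = 30 (n_2 = 4)
R_3 = 33 (n_3 = 4)
R_4 = 52.5 (n_4 = 5)
Step 3: H = 12/(N(N+1)) * sum(R_i^2/n_i) - 3(N+1)
     = 12/(16*17) * (20.5^2/3 + 30^2/4 + 33^2/4 + 52.5^2/5) - 3*17
     = 0.044118 * 1188.58 - 51
     = 1.437500.
Step 4: Ties present; correction factor C = 1 - 18/(16^3 - 16) = 0.995588. Corrected H = 1.437500 / 0.995588 = 1.443870.
Step 5: Under H0, H ~ chi^2(3); p-value = 0.695284.
Step 6: alpha = 0.1. fail to reject H0.

H = 1.4439, df = 3, p = 0.695284, fail to reject H0.


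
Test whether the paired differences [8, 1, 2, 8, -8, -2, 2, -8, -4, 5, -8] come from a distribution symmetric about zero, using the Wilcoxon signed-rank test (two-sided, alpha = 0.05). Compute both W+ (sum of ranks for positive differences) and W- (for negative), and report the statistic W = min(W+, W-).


Step 1: Drop any zero differences (none here) and take |d_i|.
|d| = [8, 1, 2, 8, 8, 2, 2, 8, 4, 5, 8]
Step 2: Midrank |d_i| (ties get averaged ranks).
ranks: |8|->9, |1|->1, |2|->3, |8|->9, |8|->9, |2|->3, |2|->3, |8|->9, |4|->5, |5|->6, |8|->9
Step 3: Attach original signs; sum ranks with positive sign and with negative sign.
W+ = 9 + 1 + 3 + 9 + 3 + 6 = 31
W- = 9 + 3 + 9 + 5 + 9 = 35
(Check: W+ + W- = 66 should equal n(n+1)/2 = 66.)
Step 4: Test statistic W = min(W+, W-) = 31.
Step 5: Ties in |d|, so use the tie-corrected normal approximation.
        E[W] = n(n+1)/4 = 11*12/4 = 33.
        Tie groups: |d|=2 (t=3), |d|=8 (t=5); sum(t^3 - t) = 144.
        Var[W] = n(n+1)(2n+1)/24 - sum(t^3-t)/48 = 3036/24 - 144/48 = 123.5.
        z = (W - E[W]) / sqrt(Var[W]) = (31 - 33) / 11.1131 = -0.1800.
        Two-sided p = 2*Phi(z) = 0.857177.
Step 6: alpha = 0.05. fail to reject H0.

W+ = 31, W- = 35, W = min = 31, p = 0.857177, fail to reject H0.
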